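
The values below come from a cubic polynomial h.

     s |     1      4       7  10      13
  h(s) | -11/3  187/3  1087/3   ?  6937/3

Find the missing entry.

3175/3

On equispaced nodes a degree-3 polynomial has vanishing fourth forward difference, so
  h(1) - 4·h(4) + 6·h(7) - 4·h(10) + h(13) = 0.
Substituting the known values and solving for h(10):
  -4·h(10) = -12700/3
  h(10) = 3175/3.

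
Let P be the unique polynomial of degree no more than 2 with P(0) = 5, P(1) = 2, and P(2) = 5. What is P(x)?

P(x) = 3x^2 - 6x + 5

Write P(x) = ax^2 + bx + c. Substituting each data point gives a linear system:
  c = 5
  a + b + c = 2
  4a + 2b + c = 5
Solving the system yields a = 3, b = -6, c = 5.
So P(x) = 3x^2 - 6x + 5.
Check: P(1) = 2. ✓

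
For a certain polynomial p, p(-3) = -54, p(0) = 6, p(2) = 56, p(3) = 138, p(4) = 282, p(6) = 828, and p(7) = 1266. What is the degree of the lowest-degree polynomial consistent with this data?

3

Divided differences on the nodes -3, 0, 2, 3, 4, 6, 7:
  order 0: -54  6  56  138  282  828  1266
  order 1: 20  25  82  144  273  438
  order 2: 1  19  31  43  55
  order 3: 3  3  3  3
  order 4: 0  0  0
  order 5: 0  0
  order 6: 0
The order-3 divided differences are all 3 (nonzero) and every higher order vanishes, so the data lies on a polynomial of degree exactly 3.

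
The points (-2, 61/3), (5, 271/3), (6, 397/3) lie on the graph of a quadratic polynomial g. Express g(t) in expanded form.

g(t) = 4t^2 - 2t + 1/3

Write g(t) = at^2 + bt + c. Substituting each data point gives a linear system:
  4a - 2b + c = 61/3
  25a + 5b + c = 271/3
  36a + 6b + c = 397/3
Solving the system yields a = 4, b = -2, c = 1/3.
So g(t) = 4t^2 - 2t + 1/3.
Check: g(-2) = 61/3. ✓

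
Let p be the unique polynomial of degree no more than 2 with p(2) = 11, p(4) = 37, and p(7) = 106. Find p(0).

Using the Lagrange interpolation formula with nodes 2, 4, 7:
  L_0(t) = (t - 4)(t - 7) / 10
  L_1(t) = (t - 2)(t - 7) / -6
  L_2(t) = (t - 2)(t - 4) / 15
Then p(t) = 11·L_0(t) + 37·L_1(t) + 106·L_2(t).
Expanding and collecting terms gives p(t) = 2t^2 + t + 1.
Evaluating at t = 0: p(0) = 1.

1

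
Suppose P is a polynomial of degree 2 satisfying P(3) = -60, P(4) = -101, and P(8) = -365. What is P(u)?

Using the Lagrange interpolation formula with nodes 3, 4, 8:
  L_0(u) = (u - 4)(u - 8) / 5
  L_1(u) = (u - 3)(u - 8) / -4
  L_2(u) = (u - 3)(u - 4) / 20
Then P(u) = -60·L_0(u) - 101·L_1(u) - 365·L_2(u).
Expanding and collecting terms gives P(u) = -5u^2 - 6u + 3.
Check: P(4) = -101. ✓

P(u) = -5u^2 - 6u + 3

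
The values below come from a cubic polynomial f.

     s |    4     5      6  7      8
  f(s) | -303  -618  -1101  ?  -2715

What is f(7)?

-1788

The 4 known points determine the degree-3 polynomial uniquely.
Write f(s) = as^3 + bs^2 + cs + d. Substituting each data point gives a linear system:
  64a + 16b + 4c + d = -303
  125a + 25b + 5c + d = -618
  216a + 36b + 6c + d = -1101
  512a + 64b + 8c + d = -2715
Solving the system yields a = -6, b = 6, c = -3, d = -3.
So f(s) = -6s^3 + 6s^2 - 3s - 3.
Then f(7) = -1788.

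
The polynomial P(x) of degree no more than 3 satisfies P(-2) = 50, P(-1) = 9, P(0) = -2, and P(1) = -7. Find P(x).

Using the Lagrange interpolation formula with nodes -2, -1, 0, 1:
  L_0(x) = (x + 1)x(x - 1) / -6
  L_1(x) = (x + 2)x(x - 1) / 2
  L_2(x) = (x + 2)(x + 1)(x - 1) / -2
  L_3(x) = (x + 2)(x + 1)x / 6
Then P(x) = 50·L_0(x) + 9·L_1(x) - 2·L_2(x) - 7·L_3(x).
Expanding and collecting terms gives P(x) = -4x^3 + 3x^2 - 4x - 2.
Check: P(-1) = 9. ✓

P(x) = -4x^3 + 3x^2 - 4x - 2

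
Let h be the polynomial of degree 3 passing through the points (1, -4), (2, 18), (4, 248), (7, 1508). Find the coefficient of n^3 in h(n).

5

Write h(n) = an^3 + bn^2 + cn + d. Substituting each data point gives a linear system:
  a + b + c + d = -4
  8a + 4b + 2c + d = 18
  64a + 16b + 4c + d = 248
  343a + 49b + 7c + d = 1508
Solving the system yields a = 5, b = -4, c = -1, d = -4.
So h(n) = 5n^3 - 4n^2 - n - 4.
The leading coefficient is 5.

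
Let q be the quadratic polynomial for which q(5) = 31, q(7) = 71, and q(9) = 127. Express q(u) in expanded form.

q(u) = 2u^2 - 4u + 1

Using the Lagrange interpolation formula with nodes 5, 7, 9:
  L_0(u) = (u - 7)(u - 9) / 8
  L_1(u) = (u - 5)(u - 9) / -4
  L_2(u) = (u - 5)(u - 7) / 8
Then q(u) = 31·L_0(u) + 71·L_1(u) + 127·L_2(u).
Expanding and collecting terms gives q(u) = 2u² - 4u + 1.
Check: q(7) = 71. ✓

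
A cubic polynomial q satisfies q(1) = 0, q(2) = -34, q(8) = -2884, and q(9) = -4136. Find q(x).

Using the Lagrange interpolation formula with nodes 1, 2, 8, 9:
  L_0(x) = (x - 2)(x - 8)(x - 9) / -56
  L_1(x) = (x - 1)(x - 8)(x - 9) / 42
  L_2(x) = (x - 1)(x - 2)(x - 9) / -42
  L_3(x) = (x - 1)(x - 2)(x - 8) / 56
Then q(x) = 0·L_0(x) - 34·L_1(x) - 2884·L_2(x) - 4136·L_3(x).
Expanding and collecting terms gives q(x) = -6x³ + 3x² - x + 4.
Check: q(2) = -34. ✓

q(x) = -6x^3 + 3x^2 - x + 4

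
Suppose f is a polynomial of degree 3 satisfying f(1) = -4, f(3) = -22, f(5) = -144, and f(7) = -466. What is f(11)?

Write f(x) = ax^3 + bx^2 + cx + d. Substituting each data point gives a linear system:
  a + b + c + d = -4
  27a + 9b + 3c + d = -22
  125a + 25b + 5c + d = -144
  343a + 49b + 7c + d = -466
Solving the system yields a = -2, b = 5, c = -3, d = -4.
So f(x) = -2x^3 + 5x^2 - 3x - 4.
Then f(11) = -2094.

-2094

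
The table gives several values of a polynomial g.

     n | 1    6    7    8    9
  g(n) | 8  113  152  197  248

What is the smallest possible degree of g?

Divided differences on the nodes 1, 6, 7, 8, 9:
  order 0: 8  113  152  197  248
  order 1: 21  39  45  51
  order 2: 3  3  3
  order 3: 0  0
  order 4: 0
The order-2 divided differences are all 3 (nonzero) and every higher order vanishes, so the data lies on a polynomial of degree exactly 2.

2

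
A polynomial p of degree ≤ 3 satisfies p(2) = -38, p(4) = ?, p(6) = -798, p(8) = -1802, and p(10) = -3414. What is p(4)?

The 4 known points determine the degree-3 polynomial uniquely.
Write p(s) = as^3 + bs^2 + cs + d. Substituting each data point gives a linear system:
  8a + 4b + 2c + d = -38
  216a + 36b + 6c + d = -798
  512a + 64b + 8c + d = -1802
  1000a + 100b + 10c + d = -3414
Solving the system yields a = -3, b = -4, c = -2, d = 6.
So p(s) = -3s³ - 4s² - 2s + 6.
Then p(4) = -258.

-258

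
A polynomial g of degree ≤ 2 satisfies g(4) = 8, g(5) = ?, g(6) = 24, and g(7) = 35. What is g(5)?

15

On equispaced nodes a degree-2 polynomial has vanishing third forward difference, so
  - g(4) + 3·g(5) - 3·g(6) + g(7) = 0.
Substituting the known values and solving for g(5):
  3·g(5) = 45
  g(5) = 15.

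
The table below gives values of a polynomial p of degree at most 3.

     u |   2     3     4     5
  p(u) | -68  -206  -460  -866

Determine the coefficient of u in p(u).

-4

Write p(u) = au^3 + bu^2 + cu + d. Substituting each data point gives a linear system:
  8a + 4b + 2c + d = -68
  27a + 9b + 3c + d = -206
  64a + 16b + 4c + d = -460
  125a + 25b + 5c + d = -866
Solving the system yields a = -6, b = -4, c = -4, d = 4.
So p(u) = -6u^3 - 4u^2 - 4u + 4.
The coefficient of u is -4.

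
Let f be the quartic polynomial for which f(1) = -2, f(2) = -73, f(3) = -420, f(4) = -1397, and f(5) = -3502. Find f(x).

f(x) = -6x^4 + x^3 + 6x^2 - 6x + 3

Write f(x) = ax^4 + bx^3 + cx^2 + dx + e. Substituting each data point gives a linear system:
  a + b + c + d + e = -2
  16a + 8b + 4c + 2d + e = -73
  81a + 27b + 9c + 3d + e = -420
  256a + 64b + 16c + 4d + e = -1397
  625a + 125b + 25c + 5d + e = -3502
Solving the system yields a = -6, b = 1, c = 6, d = -6, e = 3.
So f(x) = -6x^4 + x^3 + 6x^2 - 6x + 3.
Check: f(5) = -3502. ✓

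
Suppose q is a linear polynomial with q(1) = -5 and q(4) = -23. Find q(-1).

7

Write q(s) = as + b. Substituting each data point gives a linear system:
  a + b = -5
  4a + b = -23
Solving the system yields a = -6, b = 1.
So q(s) = -6s + 1.
Then q(-1) = 7.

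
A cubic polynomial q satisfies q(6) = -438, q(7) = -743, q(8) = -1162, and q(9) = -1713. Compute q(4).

Using the Lagrange interpolation formula with nodes 6, 7, 8, 9:
  L_0(t) = (t - 7)(t - 8)(t - 9) / -6
  L_1(t) = (t - 6)(t - 8)(t - 9) / 2
  L_2(t) = (t - 6)(t - 7)(t - 9) / -2
  L_3(t) = (t - 6)(t - 7)(t - 8) / 6
Then q(t) = -438·L_0(t) - 743·L_1(t) - 1162·L_2(t) - 1713·L_3(t).
Expanding and collecting terms gives q(t) = -3t^3 + 6t^2 - 2t + 6.
Evaluating at t = 4: q(4) = -98.

-98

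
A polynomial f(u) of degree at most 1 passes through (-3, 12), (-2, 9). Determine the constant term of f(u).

3

Write f(u) = au + b. Substituting each data point gives a linear system:
  -3a + b = 12
  -2a + b = 9
Solving the system yields a = -3, b = 3.
So f(u) = -3u + 3.
The constant term is 3.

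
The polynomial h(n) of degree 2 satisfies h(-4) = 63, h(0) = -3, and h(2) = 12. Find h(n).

Write h(n) = an^2 + bn + c. Substituting each data point gives a linear system:
  16a - 4b + c = 63
  c = -3
  4a + 2b + c = 12
Solving the system yields a = 4, b = -1/2, c = -3.
So h(n) = 4n² - (1/2)n - 3.
Check: h(-4) = 63. ✓

h(n) = 4n^2 - (1/2)n - 3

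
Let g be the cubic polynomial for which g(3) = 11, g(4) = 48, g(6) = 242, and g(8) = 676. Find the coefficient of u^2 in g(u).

-6

Write g(u) = au^3 + bu^2 + cu + d. Substituting each data point gives a linear system:
  27a + 9b + 3c + d = 11
  64a + 16b + 4c + d = 48
  216a + 36b + 6c + d = 242
  512a + 64b + 8c + d = 676
Solving the system yields a = 2, b = -6, c = 5, d = -4.
So g(u) = 2u³ - 6u² + 5u - 4.
The coefficient of u^2 is -6.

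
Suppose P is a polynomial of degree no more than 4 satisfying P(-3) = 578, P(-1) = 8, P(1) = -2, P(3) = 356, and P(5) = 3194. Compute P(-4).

1763

Forward differences of the values at t = -3, -1, 1, 3, 5:
  P  : 578  8  -2  356  3194
  Δ  : -570  -10  358  2838
  Δ^2: 560  368  2480
  Δ^3: -192  2112
  Δ^4: 2304
The fourth differences are constant, confirming degree 4.
Interpolating (Newton forward form) and evaluating at t = -4 gives P(-4) = 1763.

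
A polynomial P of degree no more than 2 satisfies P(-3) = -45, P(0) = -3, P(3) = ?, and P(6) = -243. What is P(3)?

-69

The 3 known points determine the degree-2 polynomial uniquely.
Write P(s) = as^2 + bs + c. Substituting each data point gives a linear system:
  9a - 3b + c = -45
  c = -3
  36a + 6b + c = -243
Solving the system yields a = -6, b = -4, c = -3.
So P(s) = -6s^2 - 4s - 3.
Then P(3) = -69.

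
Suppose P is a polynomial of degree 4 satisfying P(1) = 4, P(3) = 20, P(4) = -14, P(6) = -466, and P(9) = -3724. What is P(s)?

Write P(s) = as^4 + bs^3 + cs^2 + ds + e. Substituting each data point gives a linear system:
  a + b + c + d + e = 4
  81a + 27b + 9c + 3d + e = 20
  256a + 64b + 16c + 4d + e = -14
  1296a + 216b + 36c + 6d + e = -466
  6561a + 729b + 81c + 9d + e = -3724
Solving the system yields a = -1, b = 4, c = -1, d = 0, e = 2.
So P(s) = -s^4 + 4s^3 - s^2 + 2.
Check: P(9) = -3724. ✓

P(s) = -s^4 + 4s^3 - s^2 + 2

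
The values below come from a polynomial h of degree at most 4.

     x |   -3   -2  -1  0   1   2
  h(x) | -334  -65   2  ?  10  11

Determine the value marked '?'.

5

On equispaced nodes a degree-4 polynomial has vanishing fifth forward difference, so
  - h(-3) + 5·h(-2) - 10·h(-1) + 10·h(0) - 5·h(1) + h(2) = 0.
Substituting the known values and solving for h(0):
  10·h(0) = 50
  h(0) = 5.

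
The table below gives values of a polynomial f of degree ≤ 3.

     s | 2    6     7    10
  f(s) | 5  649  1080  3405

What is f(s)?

Using the Lagrange interpolation formula with nodes 2, 6, 7, 10:
  L_0(s) = (s - 6)(s - 7)(s - 10) / -160
  L_1(s) = (s - 2)(s - 7)(s - 10) / 16
  L_2(s) = (s - 2)(s - 6)(s - 10) / -15
  L_3(s) = (s - 2)(s - 6)(s - 7) / 96
Then f(s) = 5·L_0(s) + 649·L_1(s) + 1080·L_2(s) + 3405·L_3(s).
Expanding and collecting terms gives f(s) = 4s^3 - 6s^2 + s - 5.
Check: f(6) = 649. ✓

f(s) = 4s^3 - 6s^2 + s - 5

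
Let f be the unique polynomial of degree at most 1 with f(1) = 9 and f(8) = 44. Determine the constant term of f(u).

Write f(u) = au + b. Substituting each data point gives a linear system:
  a + b = 9
  8a + b = 44
Solving the system yields a = 5, b = 4.
So f(u) = 5u + 4.
The constant term is 4.

4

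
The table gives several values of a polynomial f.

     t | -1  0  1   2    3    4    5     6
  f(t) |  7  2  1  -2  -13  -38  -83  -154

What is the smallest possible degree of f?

3

Forward differences of the values at t = -1, 0, 1, 2, 3, 4, 5, 6:
  f  : 7  2  1  -2  -13  -38  -83  -154
  Δ  : -5  -1  -3  -11  -25  -45  -71
  Δ^2: 4  -2  -8  -14  -20  -26
  Δ^3: -6  -6  -6  -6  -6
  Δ^4: 0  0  0  0
  Δ^5: 0  0  0
  Δ^6: 0  0
  Δ^7: 0
The third differences are constant (-6) and nonzero, while all higher differences vanish, so the minimal degree is 3.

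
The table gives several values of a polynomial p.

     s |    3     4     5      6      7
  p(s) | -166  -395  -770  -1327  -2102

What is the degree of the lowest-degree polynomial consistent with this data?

3

Forward differences of the values at s = 3, 4, 5, 6, 7:
  p  : -166  -395  -770  -1327  -2102
  Δ  : -229  -375  -557  -775
  Δ^2: -146  -182  -218
  Δ^3: -36  -36
  Δ^4: 0
The third differences are constant (-36) and nonzero, while all higher differences vanish, so the minimal degree is 3.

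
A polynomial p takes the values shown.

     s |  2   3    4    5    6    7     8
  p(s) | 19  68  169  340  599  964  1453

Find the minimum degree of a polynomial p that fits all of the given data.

3

Forward differences of the values at s = 2, 3, 4, 5, 6, 7, 8:
  p  : 19  68  169  340  599  964  1453
  Δ  : 49  101  171  259  365  489
  Δ^2: 52  70  88  106  124
  Δ^3: 18  18  18  18
  Δ^4: 0  0  0
  Δ^5: 0  0
  Δ^6: 0
The third differences are constant (18) and nonzero, while all higher differences vanish, so the minimal degree is 3.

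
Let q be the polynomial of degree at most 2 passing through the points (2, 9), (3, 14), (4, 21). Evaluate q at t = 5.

Forward differences of the values at t = 2, 3, 4:
  q  : 9  14  21
  Δ  : 5  7
  Δ^2: 2
The second differences are constant, confirming degree 2.
Interpolating (Newton forward form) and evaluating at t = 5 gives q(5) = 30.

30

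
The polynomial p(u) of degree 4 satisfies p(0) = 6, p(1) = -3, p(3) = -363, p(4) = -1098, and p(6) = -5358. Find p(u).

p(u) = -4u^4 - 5u^2 + 6

Write p(u) = au^4 + bu^3 + cu^2 + du + e. Substituting each data point gives a linear system:
  e = 6
  a + b + c + d + e = -3
  81a + 27b + 9c + 3d + e = -363
  256a + 64b + 16c + 4d + e = -1098
  1296a + 216b + 36c + 6d + e = -5358
Solving the system yields a = -4, b = 0, c = -5, d = 0, e = 6.
So p(u) = -4u^4 - 5u^2 + 6.
Check: p(0) = 6. ✓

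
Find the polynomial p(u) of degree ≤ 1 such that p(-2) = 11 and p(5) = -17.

p(u) = -4u + 3

Write p(u) = au + b. Substituting each data point gives a linear system:
  -2a + b = 11
  5a + b = -17
Solving the system yields a = -4, b = 3.
So p(u) = -4u + 3.
Check: p(5) = -17. ✓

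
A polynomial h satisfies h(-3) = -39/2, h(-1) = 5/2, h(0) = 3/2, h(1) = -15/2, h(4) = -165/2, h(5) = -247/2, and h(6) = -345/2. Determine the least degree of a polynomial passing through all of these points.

Divided differences on the nodes -3, -1, 0, 1, 4, 5, 6:
  order 0: -39/2  5/2  3/2  -15/2  -165/2  -247/2  -345/2
  order 1: 11  -1  -9  -25  -41  -49
  order 2: -4  -4  -4  -4  -4
  order 3: 0  0  0  0
  order 4: 0  0  0
  order 5: 0  0
  order 6: 0
The order-2 divided differences are all -4 (nonzero) and every higher order vanishes, so the data lies on a polynomial of degree exactly 2.

2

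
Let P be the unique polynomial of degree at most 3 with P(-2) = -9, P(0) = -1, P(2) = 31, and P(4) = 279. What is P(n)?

Write P(n) = an^3 + bn^2 + cn + d. Substituting each data point gives a linear system:
  -8a + 4b - 2c + d = -9
  d = -1
  8a + 4b + 2c + d = 31
  64a + 16b + 4c + d = 279
Solving the system yields a = 4, b = 3, c = -6, d = -1.
So P(n) = 4n^3 + 3n^2 - 6n - 1.
Check: P(2) = 31. ✓

P(n) = 4n^3 + 3n^2 - 6n - 1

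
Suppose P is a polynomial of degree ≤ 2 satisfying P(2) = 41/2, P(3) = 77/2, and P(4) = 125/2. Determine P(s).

Write P(s) = as^2 + bs + c. Substituting each data point gives a linear system:
  4a + 2b + c = 41/2
  9a + 3b + c = 77/2
  16a + 4b + c = 125/2
Solving the system yields a = 3, b = 3, c = 5/2.
So P(s) = 3s² + 3s + 5/2.
Check: P(2) = 41/2. ✓

P(s) = 3s^2 + 3s + 5/2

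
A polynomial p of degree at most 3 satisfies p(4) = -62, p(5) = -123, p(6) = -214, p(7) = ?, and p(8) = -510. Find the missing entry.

The 4 known points determine the degree-3 polynomial uniquely.
Write p(s) = as^3 + bs^2 + cs + d. Substituting each data point gives a linear system:
  64a + 16b + 4c + d = -62
  125a + 25b + 5c + d = -123
  216a + 36b + 6c + d = -214
  512a + 64b + 8c + d = -510
Solving the system yields a = -1, b = 0, c = 0, d = 2.
So p(s) = -s^3 + 2.
Then p(7) = -341.

-341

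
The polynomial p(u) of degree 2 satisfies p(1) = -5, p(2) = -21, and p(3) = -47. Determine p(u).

Write p(u) = au^2 + bu + c. Substituting each data point gives a linear system:
  a + b + c = -5
  4a + 2b + c = -21
  9a + 3b + c = -47
Solving the system yields a = -5, b = -1, c = 1.
So p(u) = -5u^2 - u + 1.
Check: p(1) = -5. ✓

p(u) = -5u^2 - u + 1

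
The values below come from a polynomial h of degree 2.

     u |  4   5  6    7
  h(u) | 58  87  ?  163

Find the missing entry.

The 3 known points determine the degree-2 polynomial uniquely.
Write h(u) = au^2 + bu + c. Substituting each data point gives a linear system:
  16a + 4b + c = 58
  25a + 5b + c = 87
  49a + 7b + c = 163
Solving the system yields a = 3, b = 2, c = 2.
So h(u) = 3u² + 2u + 2.
Then h(6) = 122.

122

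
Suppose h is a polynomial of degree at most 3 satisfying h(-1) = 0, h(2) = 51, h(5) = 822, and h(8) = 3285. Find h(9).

4650

Write h(t) = at^3 + bt^2 + ct + d. Substituting each data point gives a linear system:
  -a + b - c + d = 0
  8a + 4b + 2c + d = 51
  125a + 25b + 5c + d = 822
  512a + 64b + 8c + d = 3285
Solving the system yields a = 6, b = 4, c = -5, d = -3.
So h(t) = 6t^3 + 4t^2 - 5t - 3.
Then h(9) = 4650.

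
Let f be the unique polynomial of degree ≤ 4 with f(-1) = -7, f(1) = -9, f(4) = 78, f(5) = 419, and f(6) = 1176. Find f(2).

Write f(u) = au^4 + bu^3 + cu^2 + du + e. Substituting each data point gives a linear system:
  a - b + c - d + e = -7
  a + b + c + d + e = -9
  256a + 64b + 16c + 4d + e = 78
  625a + 125b + 25c + 5d + e = 419
  1296a + 216b + 36c + 6d + e = 1176
Solving the system yields a = 2, b = -6, c = -4, d = 5, e = -6.
So f(u) = 2u^4 - 6u^3 - 4u^2 + 5u - 6.
Then f(2) = -28.

-28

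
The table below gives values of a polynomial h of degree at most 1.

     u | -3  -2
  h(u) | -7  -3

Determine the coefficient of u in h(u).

4

Write h(u) = au + b. Substituting each data point gives a linear system:
  -3a + b = -7
  -2a + b = -3
Solving the system yields a = 4, b = 5.
So h(u) = 4u + 5.
The leading coefficient is 4.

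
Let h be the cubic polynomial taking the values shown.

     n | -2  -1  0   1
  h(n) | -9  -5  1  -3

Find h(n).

h(n) = -2n^3 - 5n^2 + 3n + 1

Using the Lagrange interpolation formula with nodes -2, -1, 0, 1:
  L_0(n) = (n + 1)n(n - 1) / -6
  L_1(n) = (n + 2)n(n - 1) / 2
  L_2(n) = (n + 2)(n + 1)(n - 1) / -2
  L_3(n) = (n + 2)(n + 1)n / 6
Then h(n) = -9·L_0(n) - 5·L_1(n) + 1·L_2(n) - 3·L_3(n).
Expanding and collecting terms gives h(n) = -2n³ - 5n² + 3n + 1.
Check: h(0) = 1. ✓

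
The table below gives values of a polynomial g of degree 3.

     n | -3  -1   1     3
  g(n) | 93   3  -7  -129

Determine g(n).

Using the Lagrange interpolation formula with nodes -3, -1, 1, 3:
  L_0(n) = (n + 1)(n - 1)(n - 3) / -48
  L_1(n) = (n + 3)(n - 1)(n - 3) / 16
  L_2(n) = (n + 3)(n + 1)(n - 3) / -16
  L_3(n) = (n + 3)(n + 1)(n - 1) / 48
Then g(n) = 93·L_0(n) + 3·L_1(n) - 7·L_2(n) - 129·L_3(n).
Expanding and collecting terms gives g(n) = -4n³ - 2n² - n.
Check: g(3) = -129. ✓

g(n) = -4n^3 - 2n^2 - n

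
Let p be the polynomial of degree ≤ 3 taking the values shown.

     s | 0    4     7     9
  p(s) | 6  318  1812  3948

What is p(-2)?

Write p(s) = as^3 + bs^2 + cs + d. Substituting each data point gives a linear system:
  d = 6
  64a + 16b + 4c + d = 318
  343a + 49b + 7c + d = 1812
  729a + 81b + 9c + d = 3948
Solving the system yields a = 6, b = -6, c = 6, d = 6.
So p(s) = 6s^3 - 6s^2 + 6s + 6.
Then p(-2) = -78.

-78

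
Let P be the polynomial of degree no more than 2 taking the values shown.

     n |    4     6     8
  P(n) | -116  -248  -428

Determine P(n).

P(n) = -6n^2 - 6n + 4

Write P(n) = an^2 + bn + c. Substituting each data point gives a linear system:
  16a + 4b + c = -116
  36a + 6b + c = -248
  64a + 8b + c = -428
Solving the system yields a = -6, b = -6, c = 4.
So P(n) = -6n^2 - 6n + 4.
Check: P(6) = -248. ✓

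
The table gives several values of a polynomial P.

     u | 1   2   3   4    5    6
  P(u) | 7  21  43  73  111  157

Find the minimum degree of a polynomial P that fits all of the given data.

Forward differences of the values at u = 1, 2, 3, 4, 5, 6:
  P  : 7  21  43  73  111  157
  Δ  : 14  22  30  38  46
  Δ^2: 8  8  8  8
  Δ^3: 0  0  0
  Δ^4: 0  0
  Δ^5: 0
The second differences are constant (8) and nonzero, while all higher differences vanish, so the minimal degree is 2.

2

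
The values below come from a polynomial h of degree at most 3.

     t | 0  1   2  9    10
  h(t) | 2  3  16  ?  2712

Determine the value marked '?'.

The 4 known points determine the degree-3 polynomial uniquely.
Write h(t) = at^3 + bt^2 + ct + d. Substituting each data point gives a linear system:
  d = 2
  a + b + c + d = 3
  8a + 4b + 2c + d = 16
  1000a + 100b + 10c + d = 2712
Solving the system yields a = 3, b = -3, c = 1, d = 2.
So h(t) = 3t³ - 3t² + t + 2.
Then h(9) = 1955.

1955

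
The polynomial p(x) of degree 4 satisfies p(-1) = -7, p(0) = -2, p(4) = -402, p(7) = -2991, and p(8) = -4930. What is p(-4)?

Using the Lagrange interpolation formula with nodes -1, 0, 4, 7, 8:
  L_0(x) = x(x - 4)(x - 7)(x - 8) / 360
  L_1(x) = (x + 1)(x - 4)(x - 7)(x - 8) / -224
  L_2(x) = (x + 1)x(x - 7)(x - 8) / 240
  L_3(x) = (x + 1)x(x - 4)(x - 8) / -168
  L_4(x) = (x + 1)x(x - 4)(x - 7) / 288
Then p(x) = -7·L_0(x) - 2·L_1(x) - 402·L_2(x) - 2991·L_3(x) - 4930·L_4(x).
Expanding and collecting terms gives p(x) = -x⁴ - x³ - 5x² - 2.
Evaluating at x = -4: p(-4) = -274.

-274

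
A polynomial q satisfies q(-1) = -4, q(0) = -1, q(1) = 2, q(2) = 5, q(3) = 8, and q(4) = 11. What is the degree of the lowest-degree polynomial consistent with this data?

1

Forward differences of the values at t = -1, 0, 1, 2, 3, 4:
  q  : -4  -1  2  5  8  11
  Δ  : 3  3  3  3  3
  Δ^2: 0  0  0  0
  Δ^3: 0  0  0
  Δ^4: 0  0
  Δ^5: 0
The first differences are constant (3) and nonzero, while all higher differences vanish, so the minimal degree is 1.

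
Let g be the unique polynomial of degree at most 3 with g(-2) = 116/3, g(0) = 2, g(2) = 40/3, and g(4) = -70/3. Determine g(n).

Write g(n) = an^3 + bn^2 + cn + d. Substituting each data point gives a linear system:
  -8a + 4b - 2c + d = 116/3
  d = 2
  8a + 4b + 2c + d = 40/3
  64a + 16b + 4c + d = -70/3
Solving the system yields a = -2, b = 6, c = 5/3, d = 2.
So g(n) = -2n³ + 6n² + (5/3)n + 2.
Check: g(0) = 2. ✓

g(n) = -2n^3 + 6n^2 + (5/3)n + 2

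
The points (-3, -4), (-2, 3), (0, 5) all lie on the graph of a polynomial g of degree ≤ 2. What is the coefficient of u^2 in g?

-2

Write g(u) = au^2 + bu + c. Substituting each data point gives a linear system:
  9a - 3b + c = -4
  4a - 2b + c = 3
  c = 5
Solving the system yields a = -2, b = -3, c = 5.
So g(u) = -2u² - 3u + 5.
The leading coefficient is -2.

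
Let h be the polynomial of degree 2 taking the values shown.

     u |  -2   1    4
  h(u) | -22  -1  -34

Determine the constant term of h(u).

Write h(u) = au^2 + bu + c. Substituting each data point gives a linear system:
  4a - 2b + c = -22
  a + b + c = -1
  16a + 4b + c = -34
Solving the system yields a = -3, b = 4, c = -2.
So h(u) = -3u^2 + 4u - 2.
The constant term is -2.

-2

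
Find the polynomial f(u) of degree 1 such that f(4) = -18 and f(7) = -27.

f(u) = -3u - 6

Write f(u) = au + b. Substituting each data point gives a linear system:
  4a + b = -18
  7a + b = -27
Solving the system yields a = -3, b = -6.
So f(u) = -3u - 6.
Check: f(7) = -27. ✓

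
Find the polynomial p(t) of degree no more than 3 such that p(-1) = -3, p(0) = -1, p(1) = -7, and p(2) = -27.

Using the Lagrange interpolation formula with nodes -1, 0, 1, 2:
  L_0(t) = t(t - 1)(t - 2) / -6
  L_1(t) = (t + 1)(t - 1)(t - 2) / 2
  L_2(t) = (t + 1)t(t - 2) / -2
  L_3(t) = (t + 1)t(t - 1) / 6
Then p(t) = -3·L_0(t) - 1·L_1(t) - 7·L_2(t) - 27·L_3(t).
Expanding and collecting terms gives p(t) = -t³ - 4t² - t - 1.
Check: p(1) = -7. ✓

p(t) = -t^3 - 4t^2 - t - 1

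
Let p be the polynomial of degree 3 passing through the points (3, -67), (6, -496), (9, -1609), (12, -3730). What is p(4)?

Using the Lagrange interpolation formula with nodes 3, 6, 9, 12:
  L_0(t) = (t - 6)(t - 9)(t - 12) / -162
  L_1(t) = (t - 3)(t - 9)(t - 12) / 54
  L_2(t) = (t - 3)(t - 6)(t - 12) / -54
  L_3(t) = (t - 3)(t - 6)(t - 9) / 162
Then p(t) = -67·L_0(t) - 496·L_1(t) - 1609·L_2(t) - 3730·L_3(t).
Expanding and collecting terms gives p(t) = -2t³ - 2t² + t + 2.
Evaluating at t = 4: p(4) = -154.

-154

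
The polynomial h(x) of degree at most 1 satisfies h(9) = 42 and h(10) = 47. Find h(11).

Using the Lagrange interpolation formula with nodes 9, 10:
  L_0(x) = (x - 10) / -1
  L_1(x) = (x - 9) / 1
Then h(x) = 42·L_0(x) + 47·L_1(x).
Expanding and collecting terms gives h(x) = 5x - 3.
Evaluating at x = 11: h(11) = 52.

52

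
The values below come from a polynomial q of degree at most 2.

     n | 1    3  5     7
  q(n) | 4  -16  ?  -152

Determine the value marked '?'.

-68

On equispaced nodes a degree-2 polynomial has vanishing third forward difference, so
  - q(1) + 3·q(3) - 3·q(5) + q(7) = 0.
Substituting the known values and solving for q(5):
  -3·q(5) = 204
  q(5) = -68.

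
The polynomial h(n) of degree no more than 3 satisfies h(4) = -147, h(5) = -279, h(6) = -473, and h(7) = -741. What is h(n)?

Write h(n) = an^3 + bn^2 + cn + d. Substituting each data point gives a linear system:
  64a + 16b + 4c + d = -147
  125a + 25b + 5c + d = -279
  216a + 36b + 6c + d = -473
  343a + 49b + 7c + d = -741
Solving the system yields a = -2, b = -1, c = -1, d = 1.
So h(n) = -2n³ - n² - n + 1.
Check: h(5) = -279. ✓

h(n) = -2n^3 - n^2 - n + 1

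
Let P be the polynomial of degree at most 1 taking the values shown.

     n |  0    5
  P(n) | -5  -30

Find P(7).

-40

Using the Lagrange interpolation formula with nodes 0, 5:
  L_0(n) = (n - 5) / -5
  L_1(n) = n / 5
Then P(n) = -5·L_0(n) - 30·L_1(n).
Expanding and collecting terms gives P(n) = -5n - 5.
Evaluating at n = 7: P(7) = -40.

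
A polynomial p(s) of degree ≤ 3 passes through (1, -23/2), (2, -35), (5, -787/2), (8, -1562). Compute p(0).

Using the Lagrange interpolation formula with nodes 1, 2, 5, 8:
  L_0(s) = (s - 2)(s - 5)(s - 8) / -28
  L_1(s) = (s - 1)(s - 5)(s - 8) / 18
  L_2(s) = (s - 1)(s - 2)(s - 8) / -36
  L_3(s) = (s - 1)(s - 2)(s - 5) / 126
Then p(s) = -23/2·L_0(s) - 35·L_1(s) - 787/2·L_2(s) - 1562·L_3(s).
Expanding and collecting terms gives p(s) = -3s^3 - (5/2)s - 6.
Evaluating at s = 0: p(0) = -6.

-6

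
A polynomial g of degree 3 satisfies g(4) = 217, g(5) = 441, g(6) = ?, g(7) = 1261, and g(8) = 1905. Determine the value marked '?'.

781

The 4 known points determine the degree-3 polynomial uniquely.
Write g(n) = an^3 + bn^2 + cn + d. Substituting each data point gives a linear system:
  64a + 16b + 4c + d = 217
  125a + 25b + 5c + d = 441
  343a + 49b + 7c + d = 1261
  512a + 64b + 8c + d = 1905
Solving the system yields a = 4, b = -2, c = -2, d = 1.
So g(n) = 4n³ - 2n² - 2n + 1.
Then g(6) = 781.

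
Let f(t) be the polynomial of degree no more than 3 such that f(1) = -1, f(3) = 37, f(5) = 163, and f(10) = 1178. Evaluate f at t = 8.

622

Using the Lagrange interpolation formula with nodes 1, 3, 5, 10:
  L_0(t) = (t - 3)(t - 5)(t - 10) / -72
  L_1(t) = (t - 1)(t - 5)(t - 10) / 28
  L_2(t) = (t - 1)(t - 3)(t - 10) / -40
  L_3(t) = (t - 1)(t - 3)(t - 5) / 315
Then f(t) = -1·L_0(t) + 37·L_1(t) + 163·L_2(t) + 1178·L_3(t).
Expanding and collecting terms gives f(t) = t³ + 2t² - 2t - 2.
Evaluating at t = 8: f(8) = 622.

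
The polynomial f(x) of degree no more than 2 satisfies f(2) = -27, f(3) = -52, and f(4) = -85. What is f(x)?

Using the Lagrange interpolation formula with nodes 2, 3, 4:
  L_0(x) = (x - 3)(x - 4) / 2
  L_1(x) = (x - 2)(x - 4) / -1
  L_2(x) = (x - 2)(x - 3) / 2
Then f(x) = -27·L_0(x) - 52·L_1(x) - 85·L_2(x).
Expanding and collecting terms gives f(x) = -4x^2 - 5x - 1.
Check: f(4) = -85. ✓

f(x) = -4x^2 - 5x - 1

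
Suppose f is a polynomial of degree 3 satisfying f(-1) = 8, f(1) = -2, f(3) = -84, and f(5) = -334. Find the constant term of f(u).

Write f(u) = au^3 + bu^2 + cu + d. Substituting each data point gives a linear system:
  -a + b - c + d = 8
  a + b + c + d = -2
  27a + 9b + 3c + d = -84
  125a + 25b + 5c + d = -334
Solving the system yields a = -2, b = -3, c = -3, d = 6.
So f(u) = -2u³ - 3u² - 3u + 6.
The constant term is 6.

6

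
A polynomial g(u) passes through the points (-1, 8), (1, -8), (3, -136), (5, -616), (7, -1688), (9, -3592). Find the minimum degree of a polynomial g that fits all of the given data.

3

Forward differences of the values at u = -1, 1, 3, 5, 7, 9:
  g  : 8  -8  -136  -616  -1688  -3592
  Δ  : -16  -128  -480  -1072  -1904
  Δ^2: -112  -352  -592  -832
  Δ^3: -240  -240  -240
  Δ^4: 0  0
  Δ^5: 0
The third differences are constant (-240) and nonzero, while all higher differences vanish, so the minimal degree is 3.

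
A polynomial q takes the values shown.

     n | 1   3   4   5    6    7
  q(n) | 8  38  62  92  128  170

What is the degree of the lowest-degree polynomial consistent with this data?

2

Divided differences on the nodes 1, 3, 4, 5, 6, 7:
  order 0: 8  38  62  92  128  170
  order 1: 15  24  30  36  42
  order 2: 3  3  3  3
  order 3: 0  0  0
  order 4: 0  0
  order 5: 0
The order-2 divided differences are all 3 (nonzero) and every higher order vanishes, so the data lies on a polynomial of degree exactly 2.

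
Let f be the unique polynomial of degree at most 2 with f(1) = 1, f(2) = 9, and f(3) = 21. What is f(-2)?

Forward differences of the values at n = 1, 2, 3:
  f  : 1  9  21
  Δ  : 8  12
  Δ^2: 4
The second differences are constant, confirming degree 2.
Interpolating (Newton forward form) and evaluating at n = -2 gives f(-2) = 1.

1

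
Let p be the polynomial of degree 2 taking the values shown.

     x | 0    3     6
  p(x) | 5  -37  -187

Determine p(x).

p(x) = -6x^2 + 4x + 5

Using the Lagrange interpolation formula with nodes 0, 3, 6:
  L_0(x) = (x - 3)(x - 6) / 18
  L_1(x) = x(x - 6) / -9
  L_2(x) = x(x - 3) / 18
Then p(x) = 5·L_0(x) - 37·L_1(x) - 187·L_2(x).
Expanding and collecting terms gives p(x) = -6x^2 + 4x + 5.
Check: p(0) = 5. ✓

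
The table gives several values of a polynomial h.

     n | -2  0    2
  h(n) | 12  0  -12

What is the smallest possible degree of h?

1

Divided differences on the nodes -2, 0, 2:
  order 0: 12  0  -12
  order 1: -6  -6
  order 2: 0
The order-1 divided differences are all -6 (nonzero) and every higher order vanishes, so the data lies on a polynomial of degree exactly 1.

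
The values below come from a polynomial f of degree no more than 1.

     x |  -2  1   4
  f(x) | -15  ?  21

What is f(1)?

On equispaced nodes a degree-1 polynomial has vanishing second forward difference, so
  f(-2) - 2·f(1) + f(4) = 0.
Substituting the known values and solving for f(1):
  -2·f(1) = -6
  f(1) = 3.

3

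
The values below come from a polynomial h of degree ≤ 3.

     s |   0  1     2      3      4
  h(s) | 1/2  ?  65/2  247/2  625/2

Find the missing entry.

7/2

The 4 known points determine the degree-3 polynomial uniquely.
Write h(s) = as^3 + bs^2 + cs + d. Substituting each data point gives a linear system:
  d = 1/2
  8a + 4b + 2c + d = 65/2
  27a + 9b + 3c + d = 247/2
  64a + 16b + 4c + d = 625/2
Solving the system yields a = 6, b = -5, c = 2, d = 1/2.
So h(s) = 6s^3 - 5s^2 + 2s + 1/2.
Then h(1) = 7/2.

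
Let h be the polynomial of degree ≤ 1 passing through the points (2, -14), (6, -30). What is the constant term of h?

-6

Write h(x) = ax + b. Substituting each data point gives a linear system:
  2a + b = -14
  6a + b = -30
Solving the system yields a = -4, b = -6.
So h(x) = -4x - 6.
The constant term is -6.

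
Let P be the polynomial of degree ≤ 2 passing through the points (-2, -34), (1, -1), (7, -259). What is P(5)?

-125

Write P(x) = ax^2 + bx + c. Substituting each data point gives a linear system:
  4a - 2b + c = -34
  a + b + c = -1
  49a + 7b + c = -259
Solving the system yields a = -6, b = 5, c = 0.
So P(x) = -6x^2 + 5x.
Then P(5) = -125.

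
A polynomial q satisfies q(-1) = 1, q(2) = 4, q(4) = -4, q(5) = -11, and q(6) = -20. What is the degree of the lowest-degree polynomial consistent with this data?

Divided differences on the nodes -1, 2, 4, 5, 6:
  order 0: 1  4  -4  -11  -20
  order 1: 1  -4  -7  -9
  order 2: -1  -1  -1
  order 3: 0  0
  order 4: 0
The order-2 divided differences are all -1 (nonzero) and every higher order vanishes, so the data lies on a polynomial of degree exactly 2.

2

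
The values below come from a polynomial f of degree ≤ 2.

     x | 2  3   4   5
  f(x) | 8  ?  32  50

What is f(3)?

On equispaced nodes a degree-2 polynomial has vanishing third forward difference, so
  - f(2) + 3·f(3) - 3·f(4) + f(5) = 0.
Substituting the known values and solving for f(3):
  3·f(3) = 54
  f(3) = 18.

18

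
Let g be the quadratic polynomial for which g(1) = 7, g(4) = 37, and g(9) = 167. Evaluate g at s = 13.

Write g(s) = as^2 + bs + c. Substituting each data point gives a linear system:
  a + b + c = 7
  16a + 4b + c = 37
  81a + 9b + c = 167
Solving the system yields a = 2, b = 0, c = 5.
So g(s) = 2s² + 5.
Then g(13) = 343.

343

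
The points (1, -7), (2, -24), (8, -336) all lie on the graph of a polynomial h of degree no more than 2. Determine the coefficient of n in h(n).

Write h(n) = an^2 + bn + c. Substituting each data point gives a linear system:
  a + b + c = -7
  4a + 2b + c = -24
  64a + 8b + c = -336
Solving the system yields a = -5, b = -2, c = 0.
So h(n) = -5n^2 - 2n.
The coefficient of n is -2.

-2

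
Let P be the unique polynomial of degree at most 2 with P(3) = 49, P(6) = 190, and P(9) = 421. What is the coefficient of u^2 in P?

Write P(u) = au^2 + bu + c. Substituting each data point gives a linear system:
  9a + 3b + c = 49
  36a + 6b + c = 190
  81a + 9b + c = 421
Solving the system yields a = 5, b = 2, c = -2.
So P(u) = 5u² + 2u - 2.
The leading coefficient is 5.

5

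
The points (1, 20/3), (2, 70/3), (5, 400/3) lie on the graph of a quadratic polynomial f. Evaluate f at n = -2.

Write f(n) = an^2 + bn + c. Substituting each data point gives a linear system:
  a + b + c = 20/3
  4a + 2b + c = 70/3
  25a + 5b + c = 400/3
Solving the system yields a = 5, b = 5/3, c = 0.
So f(n) = 5n^2 + (5/3)n.
Then f(-2) = 50/3.

50/3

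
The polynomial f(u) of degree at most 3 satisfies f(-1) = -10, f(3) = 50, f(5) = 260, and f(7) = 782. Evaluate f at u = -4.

-307

Write f(u) = au^3 + bu^2 + cu + d. Substituting each data point gives a linear system:
  -a + b - c + d = -10
  27a + 9b + 3c + d = 50
  125a + 25b + 5c + d = 260
  343a + 49b + 7c + d = 782
Solving the system yields a = 3, b = -6, c = 6, d = 5.
So f(u) = 3u³ - 6u² + 6u + 5.
Then f(-4) = -307.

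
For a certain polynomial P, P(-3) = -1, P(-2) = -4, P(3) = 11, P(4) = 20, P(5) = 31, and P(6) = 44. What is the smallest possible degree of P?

Divided differences on the nodes -3, -2, 3, 4, 5, 6:
  order 0: -1  -4  11  20  31  44
  order 1: -3  3  9  11  13
  order 2: 1  1  1  1
  order 3: 0  0  0
  order 4: 0  0
  order 5: 0
The order-2 divided differences are all 1 (nonzero) and every higher order vanishes, so the data lies on a polynomial of degree exactly 2.

2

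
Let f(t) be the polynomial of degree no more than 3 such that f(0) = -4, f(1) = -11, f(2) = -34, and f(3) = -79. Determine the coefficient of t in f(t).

-1

Write f(t) = at^3 + bt^2 + ct + d. Substituting each data point gives a linear system:
  d = -4
  a + b + c + d = -11
  8a + 4b + 2c + d = -34
  27a + 9b + 3c + d = -79
Solving the system yields a = -1, b = -5, c = -1, d = -4.
So f(t) = -t³ - 5t² - t - 4.
The coefficient of t is -1.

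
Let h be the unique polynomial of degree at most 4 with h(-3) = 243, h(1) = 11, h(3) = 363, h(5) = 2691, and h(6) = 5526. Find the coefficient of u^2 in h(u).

-3

Write h(u) = au^4 + bu^3 + cu^2 + du + e. Substituting each data point gives a linear system:
  81a - 27b + 9c - 3d + e = 243
  a + b + c + d + e = 11
  81a + 27b + 9c + 3d + e = 363
  625a + 125b + 25c + 5d + e = 2691
  1296a + 216b + 36c + 6d + e = 5526
Solving the system yields a = 4, b = 2, c = -3, d = 2, e = 6.
So h(u) = 4u^4 + 2u^3 - 3u^2 + 2u + 6.
The coefficient of u^2 is -3.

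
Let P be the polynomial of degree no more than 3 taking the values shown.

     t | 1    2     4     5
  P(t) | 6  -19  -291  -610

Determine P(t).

P(t) = -6t^3 + 5t^2 + 2t + 5

Using the Lagrange interpolation formula with nodes 1, 2, 4, 5:
  L_0(t) = (t - 2)(t - 4)(t - 5) / -12
  L_1(t) = (t - 1)(t - 4)(t - 5) / 6
  L_2(t) = (t - 1)(t - 2)(t - 5) / -6
  L_3(t) = (t - 1)(t - 2)(t - 4) / 12
Then P(t) = 6·L_0(t) - 19·L_1(t) - 291·L_2(t) - 610·L_3(t).
Expanding and collecting terms gives P(t) = -6t^3 + 5t^2 + 2t + 5.
Check: P(4) = -291. ✓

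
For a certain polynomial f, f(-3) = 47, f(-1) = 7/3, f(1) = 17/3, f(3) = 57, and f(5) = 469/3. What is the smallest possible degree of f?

2

Forward differences of the values at s = -3, -1, 1, 3, 5:
  f  : 47  7/3  17/3  57  469/3
  Δ  : -134/3  10/3  154/3  298/3
  Δ^2: 48  48  48
  Δ^3: 0  0
  Δ^4: 0
The second differences are constant (48) and nonzero, while all higher differences vanish, so the minimal degree is 2.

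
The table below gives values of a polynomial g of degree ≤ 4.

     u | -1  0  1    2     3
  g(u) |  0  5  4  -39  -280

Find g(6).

Using the Lagrange interpolation formula with nodes -1, 0, 1, 2, 3:
  L_0(u) = u(u - 1)(u - 2)(u - 3) / 24
  L_1(u) = (u + 1)(u - 1)(u - 2)(u - 3) / -6
  L_2(u) = (u + 1)u(u - 2)(u - 3) / 4
  L_3(u) = (u + 1)u(u - 1)(u - 3) / -6
  L_4(u) = (u + 1)u(u - 1)(u - 2) / 24
Then g(u) = 0·L_0(u) + 5·L_1(u) + 4·L_2(u) - 39·L_3(u) - 280·L_4(u).
Expanding and collecting terms gives g(u) = -5u⁴ + 4u³ + 2u² - 2u + 5.
Evaluating at u = 6: g(6) = -5551.

-5551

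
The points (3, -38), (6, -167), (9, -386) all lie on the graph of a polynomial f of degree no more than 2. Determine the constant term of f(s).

Write f(s) = as^2 + bs + c. Substituting each data point gives a linear system:
  9a + 3b + c = -38
  36a + 6b + c = -167
  81a + 9b + c = -386
Solving the system yields a = -5, b = 2, c = 1.
So f(s) = -5s² + 2s + 1.
The constant term is 1.

1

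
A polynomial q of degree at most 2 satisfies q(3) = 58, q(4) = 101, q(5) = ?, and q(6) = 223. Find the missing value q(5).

156

On equispaced nodes a degree-2 polynomial has vanishing third forward difference, so
  - q(3) + 3·q(4) - 3·q(5) + q(6) = 0.
Substituting the known values and solving for q(5):
  -3·q(5) = -468
  q(5) = 156.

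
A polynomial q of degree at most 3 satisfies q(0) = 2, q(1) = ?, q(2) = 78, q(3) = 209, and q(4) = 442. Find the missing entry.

The 4 known points determine the degree-3 polynomial uniquely.
Write q(x) = ax^3 + bx^2 + cx + d. Substituting each data point gives a linear system:
  d = 2
  8a + 4b + 2c + d = 78
  27a + 9b + 3c + d = 209
  64a + 16b + 4c + d = 442
Solving the system yields a = 5, b = 6, c = 6, d = 2.
So q(x) = 5x^3 + 6x^2 + 6x + 2.
Then q(1) = 19.

19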